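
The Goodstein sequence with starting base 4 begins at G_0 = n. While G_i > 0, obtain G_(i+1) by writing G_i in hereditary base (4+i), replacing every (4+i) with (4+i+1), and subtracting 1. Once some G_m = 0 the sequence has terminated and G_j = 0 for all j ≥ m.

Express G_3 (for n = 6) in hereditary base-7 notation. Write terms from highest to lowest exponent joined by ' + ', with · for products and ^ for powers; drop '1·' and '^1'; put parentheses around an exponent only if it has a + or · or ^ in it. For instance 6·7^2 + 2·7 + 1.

6

(0) 6|_4 = 4 + 2 ↦ 5 + 2|_5 = 7 ⇒ 6
(1) 6|_5 = 5 + 1 ↦ 6 + 1|_6 = 7 ⇒ 6
(2) 6|_6 = 6 ↦ 7|_7 = 7 ⇒ 6
(3) 6|_7 = 6 ↦ 6|_8 = 6 ⇒ 5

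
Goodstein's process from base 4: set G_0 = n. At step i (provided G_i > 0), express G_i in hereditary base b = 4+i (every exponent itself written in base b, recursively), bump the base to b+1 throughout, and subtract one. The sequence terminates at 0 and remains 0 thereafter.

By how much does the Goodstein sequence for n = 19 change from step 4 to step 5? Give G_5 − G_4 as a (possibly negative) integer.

G_0=19  [base 4] 4^2 + 3  →[4↦5]→  5^2 + 3 = 28  −1 ⇒ G_1=27
G_1=27  [base 5] 5^2 + 2  →[5↦6]→  6^2 + 2 = 38  −1 ⇒ G_2=37
G_2=37  [base 6] 6^2 + 1  →[6↦7]→  7^2 + 1 = 50  −1 ⇒ G_3=49
G_3=49  [base 7] 7^2  →[7↦8]→  8^2 = 64  −1 ⇒ G_4=63
G_4=63  [base 8] 7·8 + 7  →[8↦9]→  7·9 + 7 = 70  −1 ⇒ G_5=69

6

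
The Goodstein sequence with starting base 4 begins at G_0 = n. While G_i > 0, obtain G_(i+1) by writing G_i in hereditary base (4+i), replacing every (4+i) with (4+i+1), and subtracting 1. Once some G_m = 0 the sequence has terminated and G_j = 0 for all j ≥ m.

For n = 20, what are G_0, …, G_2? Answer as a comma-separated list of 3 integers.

[0] 20 ≡ 4^2 + 4 (base 4). Lift 5: 30. −1: 29.
[1] 29 ≡ 5^2 + 4 (base 5). Lift 6: 40. −1: 39.

20, 29, 39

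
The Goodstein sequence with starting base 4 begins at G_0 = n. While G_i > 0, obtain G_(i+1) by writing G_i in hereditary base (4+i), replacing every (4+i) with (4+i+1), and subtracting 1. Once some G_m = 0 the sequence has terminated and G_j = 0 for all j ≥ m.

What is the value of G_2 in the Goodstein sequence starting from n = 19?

37

(0) 19|_4 = 4^2 + 3 ↦ 5^2 + 3|_5 = 28 ⇒ 27
(1) 27|_5 = 5^2 + 2 ↦ 6^2 + 2|_6 = 38 ⇒ 37
(2) 37|_6 = 6^2 + 1 ↦ 7^2 + 1|_7 = 50 ⇒ 49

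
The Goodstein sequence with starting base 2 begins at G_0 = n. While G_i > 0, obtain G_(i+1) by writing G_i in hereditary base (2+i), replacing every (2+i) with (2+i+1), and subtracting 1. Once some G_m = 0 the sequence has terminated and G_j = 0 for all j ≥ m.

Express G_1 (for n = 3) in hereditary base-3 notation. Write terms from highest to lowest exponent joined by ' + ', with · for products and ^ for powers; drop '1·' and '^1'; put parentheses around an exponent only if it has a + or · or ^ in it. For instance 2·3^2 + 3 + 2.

step 0: 3 = 2 + 1; sub 3 for 2: 3 + 1; = 4; G_1 = 4−1 = 3
step 1: 3 = 3; sub 4 for 3: 4; = 4; G_2 = 4−1 = 3

3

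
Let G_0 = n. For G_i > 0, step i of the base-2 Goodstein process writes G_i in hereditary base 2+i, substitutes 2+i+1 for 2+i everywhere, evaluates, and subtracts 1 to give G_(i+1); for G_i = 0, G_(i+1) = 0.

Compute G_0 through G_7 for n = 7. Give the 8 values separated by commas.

7, 30, 259, 3127, 46657, 823543, 16777215, 37665879

(0) 7|_2 = 2^2 + 2 + 1 ↦ 3^3 + 3 + 1|_3 = 31 ⇒ 30
(1) 30|_3 = 3^3 + 3 ↦ 4^4 + 4|_4 = 260 ⇒ 259
(2) 259|_4 = 4^4 + 3 ↦ 5^5 + 3|_5 = 3128 ⇒ 3127
(3) 3127|_5 = 5^5 + 2 ↦ 6^6 + 2|_6 = 46658 ⇒ 46657
(4) 46657|_6 = 6^6 + 1 ↦ 7^7 + 1|_7 = 823544 ⇒ 823543
(5) 823543|_7 = 7^7 ↦ 8^8|_8 = 16777216 ⇒ 16777215
(6) 16777215|_8 = 7·8^7 + 7·8^6 + 7·8^5 + 7·8^4 + 7·8^3 + 7·8^2 + 7·8 + 7 ↦ 7·9^7 + 7·9^6 + 7·9^5 + 7·9^4 + 7·9^3 + 7·9^2 + 7·9 + 7|_9 = 37665880 ⇒ 37665879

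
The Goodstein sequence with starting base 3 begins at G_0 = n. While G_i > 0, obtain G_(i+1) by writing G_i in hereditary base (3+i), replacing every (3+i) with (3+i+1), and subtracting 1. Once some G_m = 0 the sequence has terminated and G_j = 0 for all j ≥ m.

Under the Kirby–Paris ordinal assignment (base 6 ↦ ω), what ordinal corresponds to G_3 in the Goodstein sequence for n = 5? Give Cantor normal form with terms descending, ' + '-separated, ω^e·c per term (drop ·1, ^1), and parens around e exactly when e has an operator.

5

G_0=5  [base 3] 3 + 2  →[3↦4]→  4 + 2 = 6  −1 ⇒ G_1=5
G_1=5  [base 4] 4 + 1  →[4↦5]→  5 + 1 = 6  −1 ⇒ G_2=5
G_2=5  [base 5] 5  →[5↦6]→  6 = 6  −1 ⇒ G_3=5
G_3=5  [base 6] 5  →[6↦7]→  5 = 5  −1 ⇒ G_4=4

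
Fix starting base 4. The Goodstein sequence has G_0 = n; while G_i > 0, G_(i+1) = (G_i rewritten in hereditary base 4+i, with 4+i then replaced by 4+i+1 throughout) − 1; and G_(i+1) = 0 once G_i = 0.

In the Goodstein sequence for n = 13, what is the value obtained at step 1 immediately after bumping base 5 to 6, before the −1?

18

base 4: 13 = 3·4 + 1; at 5: 3·5 + 1 = 16; next = 15
base 5: 15 = 3·5; at 6: 3·6 = 18; next = 17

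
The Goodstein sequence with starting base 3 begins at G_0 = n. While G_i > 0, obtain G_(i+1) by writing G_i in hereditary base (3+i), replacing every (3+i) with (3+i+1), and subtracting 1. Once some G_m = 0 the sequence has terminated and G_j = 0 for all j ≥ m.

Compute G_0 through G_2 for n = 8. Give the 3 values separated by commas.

8, 9, 10

[0] 8 ≡ 2·3 + 2 (base 3). Lift 4: 10. −1: 9.
[1] 9 ≡ 2·4 + 1 (base 4). Lift 5: 11. −1: 10.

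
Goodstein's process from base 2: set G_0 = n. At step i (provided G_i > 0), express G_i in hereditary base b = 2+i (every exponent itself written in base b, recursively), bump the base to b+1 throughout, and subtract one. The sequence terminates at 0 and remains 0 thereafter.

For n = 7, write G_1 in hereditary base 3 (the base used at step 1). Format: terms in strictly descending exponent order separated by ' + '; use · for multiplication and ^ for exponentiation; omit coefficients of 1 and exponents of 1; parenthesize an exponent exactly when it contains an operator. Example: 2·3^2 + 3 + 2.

i=0: 7 = 2^2 + 2 + 1 (b=2); 2→3: 3^3 + 3 + 1 = 31; 31−1 = 30
i=1: 30 = 3^3 + 3 (b=3); 3→4: 4^4 + 4 = 260; 260−1 = 259

3^3 + 3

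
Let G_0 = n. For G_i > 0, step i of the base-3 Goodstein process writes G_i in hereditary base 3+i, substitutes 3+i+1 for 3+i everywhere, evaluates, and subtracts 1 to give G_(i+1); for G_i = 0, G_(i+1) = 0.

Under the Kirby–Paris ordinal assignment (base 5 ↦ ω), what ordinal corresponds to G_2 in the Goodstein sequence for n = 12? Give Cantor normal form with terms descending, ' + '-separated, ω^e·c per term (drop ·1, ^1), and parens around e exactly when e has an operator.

base 3: 12 = 3^2 + 3; at 4: 4^2 + 4 = 20; next = 19
base 4: 19 = 4^2 + 3; at 5: 5^2 + 3 = 28; next = 27

ω^2 + 2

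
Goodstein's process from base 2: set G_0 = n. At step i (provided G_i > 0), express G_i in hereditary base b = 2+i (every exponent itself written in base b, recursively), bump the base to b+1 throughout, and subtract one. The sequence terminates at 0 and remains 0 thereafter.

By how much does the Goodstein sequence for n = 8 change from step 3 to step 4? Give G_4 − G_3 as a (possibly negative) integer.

base 2: 8 = 2^(2 + 1); at 3: 3^(3 + 1) = 81; next = 80
base 3: 80 = 2·3^3 + 2·3^2 + 2·3 + 2; at 4: 2·4^4 + 2·4^2 + 2·4 + 2 = 554; next = 553
base 4: 553 = 2·4^4 + 2·4^2 + 2·4 + 1; at 5: 2·5^5 + 2·5^2 + 2·5 + 1 = 6311; next = 6310
base 5: 6310 = 2·5^5 + 2·5^2 + 2·5; at 6: 2·6^6 + 2·6^2 + 2·6 = 93396; next = 93395

87085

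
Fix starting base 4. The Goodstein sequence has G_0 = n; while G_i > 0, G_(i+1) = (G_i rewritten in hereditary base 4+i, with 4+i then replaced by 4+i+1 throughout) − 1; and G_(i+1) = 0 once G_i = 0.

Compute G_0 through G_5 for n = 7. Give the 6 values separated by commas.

G_0=7  [base 4] 4 + 3  →[4↦5]→  5 + 3 = 8  −1 ⇒ G_1=7
G_1=7  [base 5] 5 + 2  →[5↦6]→  6 + 2 = 8  −1 ⇒ G_2=7
G_2=7  [base 6] 6 + 1  →[6↦7]→  7 + 1 = 8  −1 ⇒ G_3=7
G_3=7  [base 7] 7  →[7↦8]→  8 = 8  −1 ⇒ G_4=7
G_4=7  [base 8] 7  →[8↦9]→  7 = 7  −1 ⇒ G_5=6

7, 7, 7, 7, 7, 6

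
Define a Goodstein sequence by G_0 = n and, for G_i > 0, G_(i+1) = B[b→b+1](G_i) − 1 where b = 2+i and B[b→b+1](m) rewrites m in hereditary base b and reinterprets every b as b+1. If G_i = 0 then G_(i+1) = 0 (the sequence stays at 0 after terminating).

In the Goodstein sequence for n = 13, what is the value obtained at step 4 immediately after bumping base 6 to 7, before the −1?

5765999

(0) 13|_2 = 2^(2 + 1) + 2^2 + 1 ↦ 3^(3 + 1) + 3^3 + 1|_3 = 109 ⇒ 108
(1) 108|_3 = 3^(3 + 1) + 3^3 ↦ 4^(4 + 1) + 4^4|_4 = 1280 ⇒ 1279
(2) 1279|_4 = 4^(4 + 1) + 3·4^3 + 3·4^2 + 3·4 + 3 ↦ 5^(5 + 1) + 3·5^3 + 3·5^2 + 3·5 + 3|_5 = 16093 ⇒ 16092
(3) 16092|_5 = 5^(5 + 1) + 3·5^3 + 3·5^2 + 3·5 + 2 ↦ 6^(6 + 1) + 3·6^3 + 3·6^2 + 3·6 + 2|_6 = 280712 ⇒ 280711
(4) 280711|_6 = 6^(6 + 1) + 3·6^3 + 3·6^2 + 3·6 + 1 ↦ 7^(7 + 1) + 3·7^3 + 3·7^2 + 3·7 + 1|_7 = 5765999 ⇒ 5765998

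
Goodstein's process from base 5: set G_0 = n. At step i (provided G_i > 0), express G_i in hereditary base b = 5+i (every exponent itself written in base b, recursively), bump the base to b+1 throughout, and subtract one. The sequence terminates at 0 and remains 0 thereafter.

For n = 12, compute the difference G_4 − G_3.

12 —HB5→ 2·5 + 2 —bump→ 2·6 + 2 = 14 —(−1)→ 13
13 —HB6→ 2·6 + 1 —bump→ 2·7 + 1 = 15 —(−1)→ 14
14 —HB7→ 2·7 —bump→ 2·8 = 16 —(−1)→ 15
15 —HB8→ 8 + 7 —bump→ 9 + 7 = 16 —(−1)→ 15

0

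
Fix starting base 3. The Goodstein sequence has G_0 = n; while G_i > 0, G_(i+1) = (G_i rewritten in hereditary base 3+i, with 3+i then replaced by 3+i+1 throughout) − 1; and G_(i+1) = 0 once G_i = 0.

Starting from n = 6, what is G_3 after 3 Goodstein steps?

step 0: 6 = 2·3; sub 4 for 3: 2·4; = 8; G_1 = 8−1 = 7
step 1: 7 = 4 + 3; sub 5 for 4: 5 + 3; = 8; G_2 = 8−1 = 7
step 2: 7 = 5 + 2; sub 6 for 5: 6 + 2; = 8; G_3 = 8−1 = 7
step 3: 7 = 6 + 1; sub 7 for 6: 7 + 1; = 8; G_4 = 8−1 = 7

7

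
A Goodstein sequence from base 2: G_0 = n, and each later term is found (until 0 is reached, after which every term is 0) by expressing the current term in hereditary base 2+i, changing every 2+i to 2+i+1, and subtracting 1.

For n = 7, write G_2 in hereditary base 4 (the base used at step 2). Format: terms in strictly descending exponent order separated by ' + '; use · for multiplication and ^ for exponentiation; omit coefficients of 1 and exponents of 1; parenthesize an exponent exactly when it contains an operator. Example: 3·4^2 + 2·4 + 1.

i=0: 7 = 2^2 + 2 + 1 (b=2); 2→3: 3^3 + 3 + 1 = 31; 31−1 = 30
i=1: 30 = 3^3 + 3 (b=3); 3→4: 4^4 + 4 = 260; 260−1 = 259
i=2: 259 = 4^4 + 3 (b=4); 4→5: 5^5 + 3 = 3128; 3128−1 = 3127

4^4 + 3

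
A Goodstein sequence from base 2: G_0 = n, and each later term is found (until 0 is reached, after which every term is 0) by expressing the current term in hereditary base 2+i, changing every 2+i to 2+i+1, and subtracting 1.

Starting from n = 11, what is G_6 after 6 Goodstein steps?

134217727

i=0: 11 = 2^(2 + 1) + 2 + 1 (b=2); 2→3: 3^(3 + 1) + 3 + 1 = 85; 85−1 = 84
i=1: 84 = 3^(3 + 1) + 3 (b=3); 3→4: 4^(4 + 1) + 4 = 1028; 1028−1 = 1027
i=2: 1027 = 4^(4 + 1) + 3 (b=4); 4→5: 5^(5 + 1) + 3 = 15628; 15628−1 = 15627
i=3: 15627 = 5^(5 + 1) + 2 (b=5); 5→6: 6^(6 + 1) + 2 = 279938; 279938−1 = 279937
i=4: 279937 = 6^(6 + 1) + 1 (b=6); 6→7: 7^(7 + 1) + 1 = 5764802; 5764802−1 = 5764801
i=5: 5764801 = 7^(7 + 1) (b=7); 7→8: 8^(8 + 1) = 134217728; 134217728−1 = 134217727
i=6: 134217727 = 7·8^8 + 7·8^7 + 7·8^6 + 7·8^5 + 7·8^4 + 7·8^3 + 7·8^2 + 7·8 + 7 (b=8); 8→9: 7·9^9 + 7·9^7 + 7·9^6 + 7·9^5 + 7·9^4 + 7·9^3 + 7·9^2 + 7·9 + 7 = 2749609303; 2749609303−1 = 2749609302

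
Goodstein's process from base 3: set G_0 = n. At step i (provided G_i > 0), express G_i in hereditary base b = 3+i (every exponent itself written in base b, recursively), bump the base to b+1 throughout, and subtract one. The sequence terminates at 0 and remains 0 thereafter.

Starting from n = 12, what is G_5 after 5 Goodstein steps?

63

base 3: 12 = 3^2 + 3; at 4: 4^2 + 4 = 20; next = 19
base 4: 19 = 4^2 + 3; at 5: 5^2 + 3 = 28; next = 27
base 5: 27 = 5^2 + 2; at 6: 6^2 + 2 = 38; next = 37
base 6: 37 = 6^2 + 1; at 7: 7^2 + 1 = 50; next = 49
base 7: 49 = 7^2; at 8: 8^2 = 64; next = 63
base 8: 63 = 7·8 + 7; at 9: 7·9 + 7 = 70; next = 69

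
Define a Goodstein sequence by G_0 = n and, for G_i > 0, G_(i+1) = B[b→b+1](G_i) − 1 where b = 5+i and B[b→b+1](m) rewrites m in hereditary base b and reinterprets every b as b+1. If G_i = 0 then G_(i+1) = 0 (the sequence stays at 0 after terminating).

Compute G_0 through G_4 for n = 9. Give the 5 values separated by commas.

(0) 9|_5 = 5 + 4 ↦ 6 + 4|_6 = 10 ⇒ 9
(1) 9|_6 = 6 + 3 ↦ 7 + 3|_7 = 10 ⇒ 9
(2) 9|_7 = 7 + 2 ↦ 8 + 2|_8 = 10 ⇒ 9
(3) 9|_8 = 8 + 1 ↦ 9 + 1|_9 = 10 ⇒ 9

9, 9, 9, 9, 9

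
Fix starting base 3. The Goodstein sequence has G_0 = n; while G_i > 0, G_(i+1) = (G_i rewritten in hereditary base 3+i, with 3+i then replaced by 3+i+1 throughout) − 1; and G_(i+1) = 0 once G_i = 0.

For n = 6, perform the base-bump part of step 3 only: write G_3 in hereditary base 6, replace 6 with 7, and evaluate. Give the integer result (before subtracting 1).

base 3: 6 = 2·3; at 4: 2·4 = 8; next = 7
base 4: 7 = 4 + 3; at 5: 5 + 3 = 8; next = 7
base 5: 7 = 5 + 2; at 6: 6 + 2 = 8; next = 7
base 6: 7 = 6 + 1; at 7: 7 + 1 = 8; next = 7

8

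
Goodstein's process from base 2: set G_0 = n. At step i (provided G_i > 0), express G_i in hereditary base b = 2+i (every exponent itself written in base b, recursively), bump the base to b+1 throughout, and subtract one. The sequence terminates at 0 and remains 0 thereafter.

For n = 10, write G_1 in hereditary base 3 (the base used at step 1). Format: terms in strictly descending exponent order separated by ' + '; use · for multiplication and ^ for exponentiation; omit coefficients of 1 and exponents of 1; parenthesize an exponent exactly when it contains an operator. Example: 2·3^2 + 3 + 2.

3^(3 + 1) + 2

G_0=10  [base 2] 2^(2 + 1) + 2  →[2↦3]→  3^(3 + 1) + 3 = 84  −1 ⇒ G_1=83
G_1=83  [base 3] 3^(3 + 1) + 2  →[3↦4]→  4^(4 + 1) + 2 = 1026  −1 ⇒ G_2=1025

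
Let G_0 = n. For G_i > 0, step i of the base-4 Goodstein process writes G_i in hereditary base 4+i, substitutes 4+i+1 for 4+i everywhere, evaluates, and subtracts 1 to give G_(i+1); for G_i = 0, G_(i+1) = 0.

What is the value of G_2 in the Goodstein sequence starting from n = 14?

step 0: 14 = 3·4 + 2; sub 5 for 4: 3·5 + 2; = 17; G_1 = 17−1 = 16
step 1: 16 = 3·5 + 1; sub 6 for 5: 3·6 + 1; = 19; G_2 = 19−1 = 18

18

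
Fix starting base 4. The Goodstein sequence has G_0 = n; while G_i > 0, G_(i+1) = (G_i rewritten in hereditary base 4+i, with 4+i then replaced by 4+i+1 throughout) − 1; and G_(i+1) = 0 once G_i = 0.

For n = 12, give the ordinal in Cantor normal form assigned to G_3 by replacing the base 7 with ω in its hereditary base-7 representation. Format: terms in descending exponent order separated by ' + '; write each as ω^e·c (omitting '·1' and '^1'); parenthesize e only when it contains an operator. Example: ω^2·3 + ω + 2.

ω·2 + 2

step 0: 12 = 3·4; sub 5 for 4: 3·5; = 15; G_1 = 15−1 = 14
step 1: 14 = 2·5 + 4; sub 6 for 5: 2·6 + 4; = 16; G_2 = 16−1 = 15
step 2: 15 = 2·6 + 3; sub 7 for 6: 2·7 + 3; = 17; G_3 = 17−1 = 16
step 3: 16 = 2·7 + 2; sub 8 for 7: 2·8 + 2; = 18; G_4 = 18−1 = 17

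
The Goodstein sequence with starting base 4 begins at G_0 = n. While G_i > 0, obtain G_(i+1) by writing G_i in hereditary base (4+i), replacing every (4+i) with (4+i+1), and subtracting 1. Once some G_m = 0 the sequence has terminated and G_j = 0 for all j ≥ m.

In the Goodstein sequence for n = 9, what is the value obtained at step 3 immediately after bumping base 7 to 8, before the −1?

G_0=9  [base 4] 2·4 + 1  →[4↦5]→  2·5 + 1 = 11  −1 ⇒ G_1=10
G_1=10  [base 5] 2·5  →[5↦6]→  2·6 = 12  −1 ⇒ G_2=11
G_2=11  [base 6] 6 + 5  →[6↦7]→  7 + 5 = 12  −1 ⇒ G_3=11
G_3=11  [base 7] 7 + 4  →[7↦8]→  8 + 4 = 12  −1 ⇒ G_4=11

12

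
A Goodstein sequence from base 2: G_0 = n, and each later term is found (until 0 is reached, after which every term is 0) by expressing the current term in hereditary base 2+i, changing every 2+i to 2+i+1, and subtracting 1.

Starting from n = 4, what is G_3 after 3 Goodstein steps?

[0] 4 ≡ 2^2 (base 2). Lift 3: 27. −1: 26.
[1] 26 ≡ 2·3^2 + 2·3 + 2 (base 3). Lift 4: 42. −1: 41.
[2] 41 ≡ 2·4^2 + 2·4 + 1 (base 4). Lift 5: 61. −1: 60.
[3] 60 ≡ 2·5^2 + 2·5 (base 5). Lift 6: 84. −1: 83.

60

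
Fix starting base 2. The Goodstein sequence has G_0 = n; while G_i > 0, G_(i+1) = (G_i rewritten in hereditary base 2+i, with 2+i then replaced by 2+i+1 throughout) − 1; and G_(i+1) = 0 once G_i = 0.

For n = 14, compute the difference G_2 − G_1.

1171

i=0: 14 = 2^(2 + 1) + 2^2 + 2 (b=2); 2→3: 3^(3 + 1) + 3^3 + 3 = 111; 111−1 = 110
i=1: 110 = 3^(3 + 1) + 3^3 + 2 (b=3); 3→4: 4^(4 + 1) + 4^4 + 2 = 1282; 1282−1 = 1281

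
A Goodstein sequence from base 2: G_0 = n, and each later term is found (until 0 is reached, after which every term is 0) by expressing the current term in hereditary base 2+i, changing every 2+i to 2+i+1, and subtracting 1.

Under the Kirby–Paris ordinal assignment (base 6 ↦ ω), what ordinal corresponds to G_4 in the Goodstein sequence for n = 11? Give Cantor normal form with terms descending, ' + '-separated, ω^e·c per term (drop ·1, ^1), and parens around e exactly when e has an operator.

ω^(ω + 1) + 1

11 —HB2→ 2^(2 + 1) + 2 + 1 —bump→ 3^(3 + 1) + 3 + 1 = 85 —(−1)→ 84
84 —HB3→ 3^(3 + 1) + 3 —bump→ 4^(4 + 1) + 4 = 1028 —(−1)→ 1027
1027 —HB4→ 4^(4 + 1) + 3 —bump→ 5^(5 + 1) + 3 = 15628 —(−1)→ 15627
15627 —HB5→ 5^(5 + 1) + 2 —bump→ 6^(6 + 1) + 2 = 279938 —(−1)→ 279937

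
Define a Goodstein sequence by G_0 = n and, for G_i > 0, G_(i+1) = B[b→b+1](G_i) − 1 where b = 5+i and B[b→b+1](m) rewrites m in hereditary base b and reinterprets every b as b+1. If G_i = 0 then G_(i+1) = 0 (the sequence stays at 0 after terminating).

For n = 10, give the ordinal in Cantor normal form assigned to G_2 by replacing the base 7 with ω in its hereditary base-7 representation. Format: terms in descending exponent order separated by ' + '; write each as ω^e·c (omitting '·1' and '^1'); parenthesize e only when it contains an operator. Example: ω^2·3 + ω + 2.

ω + 4

base 5: 10 = 2·5; at 6: 2·6 = 12; next = 11
base 6: 11 = 6 + 5; at 7: 7 + 5 = 12; next = 11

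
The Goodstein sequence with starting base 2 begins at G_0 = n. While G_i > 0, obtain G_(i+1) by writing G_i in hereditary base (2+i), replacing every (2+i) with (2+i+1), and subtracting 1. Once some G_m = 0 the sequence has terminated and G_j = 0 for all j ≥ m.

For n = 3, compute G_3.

[0] 3 ≡ 2 + 1 (base 2). Lift 3: 4. −1: 3.
[1] 3 ≡ 3 (base 3). Lift 4: 4. −1: 3.
[2] 3 ≡ 3 (base 4). Lift 5: 3. −1: 2.
[3] 2 ≡ 2 (base 5). Lift 6: 2. −1: 1.

2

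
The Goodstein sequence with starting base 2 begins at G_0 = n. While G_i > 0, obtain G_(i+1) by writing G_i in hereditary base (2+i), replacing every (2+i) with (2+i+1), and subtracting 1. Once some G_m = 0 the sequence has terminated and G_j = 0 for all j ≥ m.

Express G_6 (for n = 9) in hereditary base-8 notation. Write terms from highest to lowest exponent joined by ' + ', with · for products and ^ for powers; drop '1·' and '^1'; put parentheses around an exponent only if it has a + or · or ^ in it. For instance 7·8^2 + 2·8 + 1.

3·8^8 + 3·8^3 + 3·8^2 + 2·8 + 7

step 0: 9 = 2^(2 + 1) + 1; sub 3 for 2: 3^(3 + 1) + 1; = 82; G_1 = 82−1 = 81
step 1: 81 = 3^(3 + 1); sub 4 for 3: 4^(4 + 1); = 1024; G_2 = 1024−1 = 1023
step 2: 1023 = 3·4^4 + 3·4^3 + 3·4^2 + 3·4 + 3; sub 5 for 4: 3·5^5 + 3·5^3 + 3·5^2 + 3·5 + 3; = 9843; G_3 = 9843−1 = 9842
step 3: 9842 = 3·5^5 + 3·5^3 + 3·5^2 + 3·5 + 2; sub 6 for 5: 3·6^6 + 3·6^3 + 3·6^2 + 3·6 + 2; = 140744; G_4 = 140744−1 = 140743
step 4: 140743 = 3·6^6 + 3·6^3 + 3·6^2 + 3·6 + 1; sub 7 for 6: 3·7^7 + 3·7^3 + 3·7^2 + 3·7 + 1; = 2471827; G_5 = 2471827−1 = 2471826
step 5: 2471826 = 3·7^7 + 3·7^3 + 3·7^2 + 3·7; sub 8 for 7: 3·8^8 + 3·8^3 + 3·8^2 + 3·8; = 50333400; G_6 = 50333400−1 = 50333399
step 6: 50333399 = 3·8^8 + 3·8^3 + 3·8^2 + 2·8 + 7; sub 9 for 8: 3·9^9 + 3·9^3 + 3·9^2 + 2·9 + 7; = 1162263922; G_7 = 1162263922−1 = 1162263921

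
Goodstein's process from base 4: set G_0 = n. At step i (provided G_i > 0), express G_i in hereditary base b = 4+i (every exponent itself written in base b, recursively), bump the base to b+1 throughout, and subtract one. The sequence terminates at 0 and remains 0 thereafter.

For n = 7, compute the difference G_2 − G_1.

base 4: 7 = 4 + 3; at 5: 5 + 3 = 8; next = 7
base 5: 7 = 5 + 2; at 6: 6 + 2 = 8; next = 7

0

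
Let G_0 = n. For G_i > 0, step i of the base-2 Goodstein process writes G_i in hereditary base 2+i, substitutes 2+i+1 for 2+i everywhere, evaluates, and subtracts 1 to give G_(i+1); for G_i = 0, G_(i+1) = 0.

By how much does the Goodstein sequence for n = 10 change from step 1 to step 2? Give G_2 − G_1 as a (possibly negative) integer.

942

G_0 = 10. HB_2(10) = 2^(2 + 1) + 2. Bump = 84. G_1 = 83.
G_1 = 83. HB_3(83) = 3^(3 + 1) + 2. Bump = 1026. G_2 = 1025.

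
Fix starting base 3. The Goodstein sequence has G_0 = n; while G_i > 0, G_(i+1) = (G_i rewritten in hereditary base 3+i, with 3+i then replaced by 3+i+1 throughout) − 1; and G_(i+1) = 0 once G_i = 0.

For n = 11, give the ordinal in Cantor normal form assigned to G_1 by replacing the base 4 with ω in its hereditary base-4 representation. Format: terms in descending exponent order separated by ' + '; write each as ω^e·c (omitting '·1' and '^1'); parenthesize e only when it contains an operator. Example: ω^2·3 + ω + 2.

ω^2 + 1

[0] 11 ≡ 3^2 + 2 (base 3). Lift 4: 18. −1: 17.
[1] 17 ≡ 4^2 + 1 (base 4). Lift 5: 26. −1: 25.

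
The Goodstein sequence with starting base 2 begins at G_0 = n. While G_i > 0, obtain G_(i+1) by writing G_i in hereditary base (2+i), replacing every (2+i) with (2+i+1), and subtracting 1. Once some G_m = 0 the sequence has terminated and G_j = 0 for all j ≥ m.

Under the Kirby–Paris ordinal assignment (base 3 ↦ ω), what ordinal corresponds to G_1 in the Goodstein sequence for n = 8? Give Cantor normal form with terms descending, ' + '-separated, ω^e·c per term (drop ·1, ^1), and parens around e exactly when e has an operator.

ω^ω·2 + ω^2·2 + ω·2 + 2

i=0: 8 = 2^(2 + 1) (b=2); 2→3: 3^(3 + 1) = 81; 81−1 = 80
i=1: 80 = 2·3^3 + 2·3^2 + 2·3 + 2 (b=3); 3→4: 2·4^4 + 2·4^2 + 2·4 + 2 = 554; 554−1 = 553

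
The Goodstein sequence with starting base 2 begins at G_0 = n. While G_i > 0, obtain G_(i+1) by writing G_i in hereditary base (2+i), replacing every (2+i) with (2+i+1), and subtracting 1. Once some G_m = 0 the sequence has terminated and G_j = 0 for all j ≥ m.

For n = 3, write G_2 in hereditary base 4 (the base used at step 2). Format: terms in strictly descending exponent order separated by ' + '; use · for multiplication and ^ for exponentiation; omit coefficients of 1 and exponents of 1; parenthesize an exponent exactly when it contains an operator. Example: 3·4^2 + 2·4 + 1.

3

step 0: 3 = 2 + 1; sub 3 for 2: 3 + 1; = 4; G_1 = 4−1 = 3
step 1: 3 = 3; sub 4 for 3: 4; = 4; G_2 = 4−1 = 3
step 2: 3 = 3; sub 5 for 4: 3; = 3; G_3 = 3−1 = 2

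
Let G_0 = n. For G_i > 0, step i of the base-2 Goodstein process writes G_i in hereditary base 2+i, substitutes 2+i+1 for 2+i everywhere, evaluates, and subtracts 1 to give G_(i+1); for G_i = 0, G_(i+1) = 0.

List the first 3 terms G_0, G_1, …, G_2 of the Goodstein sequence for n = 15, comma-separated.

base 2: 15 = 2^(2 + 1) + 2^2 + 2 + 1; at 3: 3^(3 + 1) + 3^3 + 3 + 1 = 112; next = 111
base 3: 111 = 3^(3 + 1) + 3^3 + 3; at 4: 4^(4 + 1) + 4^4 + 4 = 1284; next = 1283

15, 111, 1283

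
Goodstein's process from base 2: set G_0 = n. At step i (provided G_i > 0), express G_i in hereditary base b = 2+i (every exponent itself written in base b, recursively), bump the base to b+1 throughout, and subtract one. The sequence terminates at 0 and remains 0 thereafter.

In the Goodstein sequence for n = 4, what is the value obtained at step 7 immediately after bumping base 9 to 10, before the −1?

base 2: 4 = 2^2; at 3: 3^3 = 27; next = 26
base 3: 26 = 2·3^2 + 2·3 + 2; at 4: 2·4^2 + 2·4 + 2 = 42; next = 41
base 4: 41 = 2·4^2 + 2·4 + 1; at 5: 2·5^2 + 2·5 + 1 = 61; next = 60
base 5: 60 = 2·5^2 + 2·5; at 6: 2·6^2 + 2·6 = 84; next = 83
base 6: 83 = 2·6^2 + 6 + 5; at 7: 2·7^2 + 7 + 5 = 110; next = 109
base 7: 109 = 2·7^2 + 7 + 4; at 8: 2·8^2 + 8 + 4 = 140; next = 139
base 8: 139 = 2·8^2 + 8 + 3; at 9: 2·9^2 + 9 + 3 = 174; next = 173
base 9: 173 = 2·9^2 + 9 + 2; at 10: 2·10^2 + 10 + 2 = 212; next = 211

212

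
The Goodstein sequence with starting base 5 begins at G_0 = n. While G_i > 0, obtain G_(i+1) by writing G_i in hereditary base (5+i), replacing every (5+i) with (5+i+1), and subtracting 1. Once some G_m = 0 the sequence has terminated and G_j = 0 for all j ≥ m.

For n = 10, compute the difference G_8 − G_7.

-1

10 —HB5→ 2·5 —bump→ 2·6 = 12 —(−1)→ 11
11 —HB6→ 6 + 5 —bump→ 7 + 5 = 12 —(−1)→ 11
11 —HB7→ 7 + 4 —bump→ 8 + 4 = 12 —(−1)→ 11
11 —HB8→ 8 + 3 —bump→ 9 + 3 = 12 —(−1)→ 11
11 —HB9→ 9 + 2 —bump→ 10 + 2 = 12 —(−1)→ 11
11 —HB10→ 10 + 1 —bump→ 11 + 1 = 12 —(−1)→ 11
11 —HB11→ 11 —bump→ 12 = 12 —(−1)→ 11
11 —HB12→ 11 —bump→ 11 = 11 —(−1)→ 10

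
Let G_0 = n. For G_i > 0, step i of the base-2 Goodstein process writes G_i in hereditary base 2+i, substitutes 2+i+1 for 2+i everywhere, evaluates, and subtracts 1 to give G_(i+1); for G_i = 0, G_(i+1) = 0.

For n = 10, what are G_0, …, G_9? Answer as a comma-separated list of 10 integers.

step 0: 10 = 2^(2 + 1) + 2; sub 3 for 2: 3^(3 + 1) + 3; = 84; G_1 = 84−1 = 83
step 1: 83 = 3^(3 + 1) + 2; sub 4 for 3: 4^(4 + 1) + 2; = 1026; G_2 = 1026−1 = 1025
step 2: 1025 = 4^(4 + 1) + 1; sub 5 for 4: 5^(5 + 1) + 1; = 15626; G_3 = 15626−1 = 15625
step 3: 15625 = 5^(5 + 1); sub 6 for 5: 6^(6 + 1); = 279936; G_4 = 279936−1 = 279935
step 4: 279935 = 5·6^6 + 5·6^5 + 5·6^4 + 5·6^3 + 5·6^2 + 5·6 + 5; sub 7 for 6: 5·7^7 + 5·7^5 + 5·7^4 + 5·7^3 + 5·7^2 + 5·7 + 5; = 4215755; G_5 = 4215755−1 = 4215754
step 5: 4215754 = 5·7^7 + 5·7^5 + 5·7^4 + 5·7^3 + 5·7^2 + 5·7 + 4; sub 8 for 7: 5·8^8 + 5·8^5 + 5·8^4 + 5·8^3 + 5·8^2 + 5·8 + 4; = 84073324; G_6 = 84073324−1 = 84073323
step 6: 84073323 = 5·8^8 + 5·8^5 + 5·8^4 + 5·8^3 + 5·8^2 + 5·8 + 3; sub 9 for 8: 5·9^9 + 5·9^5 + 5·9^4 + 5·9^3 + 5·9^2 + 5·9 + 3; = 1937434593; G_7 = 1937434593−1 = 1937434592
step 7: 1937434592 = 5·9^9 + 5·9^5 + 5·9^4 + 5·9^3 + 5·9^2 + 5·9 + 2; sub 10 for 9: 5·10^10 + 5·10^5 + 5·10^4 + 5·10^3 + 5·10^2 + 5·10 + 2; = 50000555552; G_8 = 50000555552−1 = 50000555551
step 8: 50000555551 = 5·10^10 + 5·10^5 + 5·10^4 + 5·10^3 + 5·10^2 + 5·10 + 1; sub 11 for 10: 5·11^11 + 5·11^5 + 5·11^4 + 5·11^3 + 5·11^2 + 5·11 + 1; = 1426559238831; G_9 = 1426559238831−1 = 1426559238830

10, 83, 1025, 15625, 279935, 4215754, 84073323, 1937434592, 50000555551, 1426559238830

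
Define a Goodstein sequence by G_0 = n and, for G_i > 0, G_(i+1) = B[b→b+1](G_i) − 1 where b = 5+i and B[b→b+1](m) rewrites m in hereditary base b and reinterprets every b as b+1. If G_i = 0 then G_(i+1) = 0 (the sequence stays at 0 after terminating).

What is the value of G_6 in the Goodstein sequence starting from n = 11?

(0) 11|_5 = 2·5 + 1 ↦ 2·6 + 1|_6 = 13 ⇒ 12
(1) 12|_6 = 2·6 ↦ 2·7|_7 = 14 ⇒ 13
(2) 13|_7 = 7 + 6 ↦ 8 + 6|_8 = 14 ⇒ 13
(3) 13|_8 = 8 + 5 ↦ 9 + 5|_9 = 14 ⇒ 13
(4) 13|_9 = 9 + 4 ↦ 10 + 4|_10 = 14 ⇒ 13
(5) 13|_10 = 10 + 3 ↦ 11 + 3|_11 = 14 ⇒ 13
(6) 13|_11 = 11 + 2 ↦ 12 + 2|_12 = 14 ⇒ 13

13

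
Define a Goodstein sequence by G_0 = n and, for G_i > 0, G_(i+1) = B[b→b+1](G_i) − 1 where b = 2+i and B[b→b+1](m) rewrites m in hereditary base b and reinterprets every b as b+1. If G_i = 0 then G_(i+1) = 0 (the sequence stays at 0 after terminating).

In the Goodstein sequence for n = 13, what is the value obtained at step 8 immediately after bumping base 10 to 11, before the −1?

base 2: 13 = 2^(2 + 1) + 2^2 + 1; at 3: 3^(3 + 1) + 3^3 + 1 = 109; next = 108
base 3: 108 = 3^(3 + 1) + 3^3; at 4: 4^(4 + 1) + 4^4 = 1280; next = 1279
base 4: 1279 = 4^(4 + 1) + 3·4^3 + 3·4^2 + 3·4 + 3; at 5: 5^(5 + 1) + 3·5^3 + 3·5^2 + 3·5 + 3 = 16093; next = 16092
base 5: 16092 = 5^(5 + 1) + 3·5^3 + 3·5^2 + 3·5 + 2; at 6: 6^(6 + 1) + 3·6^3 + 3·6^2 + 3·6 + 2 = 280712; next = 280711
base 6: 280711 = 6^(6 + 1) + 3·6^3 + 3·6^2 + 3·6 + 1; at 7: 7^(7 + 1) + 3·7^3 + 3·7^2 + 3·7 + 1 = 5765999; next = 5765998
base 7: 5765998 = 7^(7 + 1) + 3·7^3 + 3·7^2 + 3·7; at 8: 8^(8 + 1) + 3·8^3 + 3·8^2 + 3·8 = 134219480; next = 134219479
base 8: 134219479 = 8^(8 + 1) + 3·8^3 + 3·8^2 + 2·8 + 7; at 9: 9^(9 + 1) + 3·9^3 + 3·9^2 + 2·9 + 7 = 3486786856; next = 3486786855
base 9: 3486786855 = 9^(9 + 1) + 3·9^3 + 3·9^2 + 2·9 + 6; at 10: 10^(10 + 1) + 3·10^3 + 3·10^2 + 2·10 + 6 = 100000003326; next = 100000003325

3138428381104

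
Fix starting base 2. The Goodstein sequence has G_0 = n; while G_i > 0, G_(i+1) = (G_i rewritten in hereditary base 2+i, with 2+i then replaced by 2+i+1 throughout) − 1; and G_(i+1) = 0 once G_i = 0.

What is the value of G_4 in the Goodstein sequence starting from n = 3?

(0) 3|_2 = 2 + 1 ↦ 3 + 1|_3 = 4 ⇒ 3
(1) 3|_3 = 3 ↦ 4|_4 = 4 ⇒ 3
(2) 3|_4 = 3 ↦ 3|_5 = 3 ⇒ 2
(3) 2|_5 = 2 ↦ 2|_6 = 2 ⇒ 1
(4) 1|_6 = 1 ↦ 1|_7 = 1 ⇒ 0

1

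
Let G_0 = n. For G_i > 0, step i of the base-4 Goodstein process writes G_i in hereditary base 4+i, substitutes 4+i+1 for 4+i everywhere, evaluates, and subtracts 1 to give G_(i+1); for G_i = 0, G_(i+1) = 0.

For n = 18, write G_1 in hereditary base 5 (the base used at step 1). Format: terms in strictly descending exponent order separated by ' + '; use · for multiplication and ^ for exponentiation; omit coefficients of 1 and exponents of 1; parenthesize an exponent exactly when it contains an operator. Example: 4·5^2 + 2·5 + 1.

[0] 18 ≡ 4^2 + 2 (base 4). Lift 5: 27. −1: 26.
[1] 26 ≡ 5^2 + 1 (base 5). Lift 6: 37. −1: 36.

5^2 + 1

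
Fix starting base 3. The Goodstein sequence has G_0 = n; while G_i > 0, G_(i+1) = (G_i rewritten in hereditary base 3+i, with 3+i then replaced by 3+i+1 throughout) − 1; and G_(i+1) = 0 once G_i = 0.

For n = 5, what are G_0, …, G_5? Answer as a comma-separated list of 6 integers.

G_0 = 5. HB_3(5) = 3 + 2. Bump = 6. G_1 = 5.
G_1 = 5. HB_4(5) = 4 + 1. Bump = 6. G_2 = 5.
G_2 = 5. HB_5(5) = 5. Bump = 6. G_3 = 5.
G_3 = 5. HB_6(5) = 5. Bump = 5. G_4 = 4.
G_4 = 4. HB_7(4) = 4. Bump = 4. G_5 = 3.

5, 5, 5, 5, 4, 3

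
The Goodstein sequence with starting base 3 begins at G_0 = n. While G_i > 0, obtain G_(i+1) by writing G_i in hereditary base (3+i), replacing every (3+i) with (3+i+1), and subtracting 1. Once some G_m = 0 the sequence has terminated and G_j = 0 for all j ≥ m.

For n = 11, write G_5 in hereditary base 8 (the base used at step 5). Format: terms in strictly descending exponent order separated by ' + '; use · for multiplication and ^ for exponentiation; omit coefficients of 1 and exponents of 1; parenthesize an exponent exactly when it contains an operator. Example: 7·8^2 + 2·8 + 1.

5·8 + 3

base 3: 11 = 3^2 + 2; at 4: 4^2 + 2 = 18; next = 17
base 4: 17 = 4^2 + 1; at 5: 5^2 + 1 = 26; next = 25
base 5: 25 = 5^2; at 6: 6^2 = 36; next = 35
base 6: 35 = 5·6 + 5; at 7: 5·7 + 5 = 40; next = 39
base 7: 39 = 5·7 + 4; at 8: 5·8 + 4 = 44; next = 43
base 8: 43 = 5·8 + 3; at 9: 5·9 + 3 = 48; next = 47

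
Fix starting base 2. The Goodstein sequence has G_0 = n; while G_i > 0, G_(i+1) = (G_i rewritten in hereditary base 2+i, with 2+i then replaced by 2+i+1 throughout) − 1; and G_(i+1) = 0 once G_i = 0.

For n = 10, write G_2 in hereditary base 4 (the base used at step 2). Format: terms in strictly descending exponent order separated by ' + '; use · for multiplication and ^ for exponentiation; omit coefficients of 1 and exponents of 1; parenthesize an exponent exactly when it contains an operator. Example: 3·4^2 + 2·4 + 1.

i=0: 10 = 2^(2 + 1) + 2 (b=2); 2→3: 3^(3 + 1) + 3 = 84; 84−1 = 83
i=1: 83 = 3^(3 + 1) + 2 (b=3); 3→4: 4^(4 + 1) + 2 = 1026; 1026−1 = 1025

4^(4 + 1) + 1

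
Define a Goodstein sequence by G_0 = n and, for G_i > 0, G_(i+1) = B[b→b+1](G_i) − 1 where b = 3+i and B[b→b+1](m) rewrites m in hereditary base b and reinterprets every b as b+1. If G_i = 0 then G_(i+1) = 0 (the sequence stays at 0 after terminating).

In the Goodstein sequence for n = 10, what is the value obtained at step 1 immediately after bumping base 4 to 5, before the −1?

25

step 0: 10 = 3^2 + 1; sub 4 for 3: 4^2 + 1; = 17; G_1 = 17−1 = 16
step 1: 16 = 4^2; sub 5 for 4: 5^2; = 25; G_2 = 25−1 = 24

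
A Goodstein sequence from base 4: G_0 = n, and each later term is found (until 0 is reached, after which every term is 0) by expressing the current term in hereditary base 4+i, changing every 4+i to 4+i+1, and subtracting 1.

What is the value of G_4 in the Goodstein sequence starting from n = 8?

9

G_0=8  [base 4] 2·4  →[4↦5]→  2·5 = 10  −1 ⇒ G_1=9
G_1=9  [base 5] 5 + 4  →[5↦6]→  6 + 4 = 10  −1 ⇒ G_2=9
G_2=9  [base 6] 6 + 3  →[6↦7]→  7 + 3 = 10  −1 ⇒ G_3=9
G_3=9  [base 7] 7 + 2  →[7↦8]→  8 + 2 = 10  −1 ⇒ G_4=9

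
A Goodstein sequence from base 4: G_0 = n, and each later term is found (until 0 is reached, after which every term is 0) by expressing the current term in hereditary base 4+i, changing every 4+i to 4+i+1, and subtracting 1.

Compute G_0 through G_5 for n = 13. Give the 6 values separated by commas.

G_0=13  [base 4] 3·4 + 1  →[4↦5]→  3·5 + 1 = 16  −1 ⇒ G_1=15
G_1=15  [base 5] 3·5  →[5↦6]→  3·6 = 18  −1 ⇒ G_2=17
G_2=17  [base 6] 2·6 + 5  →[6↦7]→  2·7 + 5 = 19  −1 ⇒ G_3=18
G_3=18  [base 7] 2·7 + 4  →[7↦8]→  2·8 + 4 = 20  −1 ⇒ G_4=19
G_4=19  [base 8] 2·8 + 3  →[8↦9]→  2·9 + 3 = 21  −1 ⇒ G_5=20

13, 15, 17, 18, 19, 20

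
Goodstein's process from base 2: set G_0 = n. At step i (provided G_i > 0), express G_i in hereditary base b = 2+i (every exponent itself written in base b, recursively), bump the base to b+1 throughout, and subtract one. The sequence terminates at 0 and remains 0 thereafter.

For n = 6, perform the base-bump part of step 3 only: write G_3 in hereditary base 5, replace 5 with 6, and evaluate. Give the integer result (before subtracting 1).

46656

[0] 6 ≡ 2^2 + 2 (base 2). Lift 3: 30. −1: 29.
[1] 29 ≡ 3^3 + 2 (base 3). Lift 4: 258. −1: 257.
[2] 257 ≡ 4^4 + 1 (base 4). Lift 5: 3126. −1: 3125.
[3] 3125 ≡ 5^5 (base 5). Lift 6: 46656. −1: 46655.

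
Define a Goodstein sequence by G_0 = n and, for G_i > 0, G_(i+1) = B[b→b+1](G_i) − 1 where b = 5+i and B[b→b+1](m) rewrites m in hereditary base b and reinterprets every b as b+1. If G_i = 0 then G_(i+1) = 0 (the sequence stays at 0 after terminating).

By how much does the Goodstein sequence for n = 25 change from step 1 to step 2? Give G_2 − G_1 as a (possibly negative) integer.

[0] 25 ≡ 5^2 (base 5). Lift 6: 36. −1: 35.
[1] 35 ≡ 5·6 + 5 (base 6). Lift 7: 40. −1: 39.

4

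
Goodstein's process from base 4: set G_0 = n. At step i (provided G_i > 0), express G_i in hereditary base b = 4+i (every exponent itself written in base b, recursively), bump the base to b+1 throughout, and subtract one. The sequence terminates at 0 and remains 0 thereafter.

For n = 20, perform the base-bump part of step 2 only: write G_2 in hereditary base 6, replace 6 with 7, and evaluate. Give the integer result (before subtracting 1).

step 0: 20 = 4^2 + 4; sub 5 for 4: 5^2 + 5; = 30; G_1 = 30−1 = 29
step 1: 29 = 5^2 + 4; sub 6 for 5: 6^2 + 4; = 40; G_2 = 40−1 = 39

52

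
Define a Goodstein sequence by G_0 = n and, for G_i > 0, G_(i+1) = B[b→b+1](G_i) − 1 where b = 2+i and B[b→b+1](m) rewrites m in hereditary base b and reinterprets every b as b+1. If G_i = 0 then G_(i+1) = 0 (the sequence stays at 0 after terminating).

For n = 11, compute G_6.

134217727

i=0: 11 = 2^(2 + 1) + 2 + 1 (b=2); 2→3: 3^(3 + 1) + 3 + 1 = 85; 85−1 = 84
i=1: 84 = 3^(3 + 1) + 3 (b=3); 3→4: 4^(4 + 1) + 4 = 1028; 1028−1 = 1027
i=2: 1027 = 4^(4 + 1) + 3 (b=4); 4→5: 5^(5 + 1) + 3 = 15628; 15628−1 = 15627
i=3: 15627 = 5^(5 + 1) + 2 (b=5); 5→6: 6^(6 + 1) + 2 = 279938; 279938−1 = 279937
i=4: 279937 = 6^(6 + 1) + 1 (b=6); 6→7: 7^(7 + 1) + 1 = 5764802; 5764802−1 = 5764801
i=5: 5764801 = 7^(7 + 1) (b=7); 7→8: 8^(8 + 1) = 134217728; 134217728−1 = 134217727
i=6: 134217727 = 7·8^8 + 7·8^7 + 7·8^6 + 7·8^5 + 7·8^4 + 7·8^3 + 7·8^2 + 7·8 + 7 (b=8); 8→9: 7·9^9 + 7·9^7 + 7·9^6 + 7·9^5 + 7·9^4 + 7·9^3 + 7·9^2 + 7·9 + 7 = 2749609303; 2749609303−1 = 2749609302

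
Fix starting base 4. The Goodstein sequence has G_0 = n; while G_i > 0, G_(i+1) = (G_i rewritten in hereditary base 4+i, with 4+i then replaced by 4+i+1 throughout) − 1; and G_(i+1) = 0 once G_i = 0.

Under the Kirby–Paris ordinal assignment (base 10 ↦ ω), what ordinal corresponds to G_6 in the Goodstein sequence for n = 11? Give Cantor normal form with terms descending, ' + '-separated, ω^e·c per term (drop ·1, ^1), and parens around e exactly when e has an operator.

ω + 5

step 0: 11 = 2·4 + 3; sub 5 for 4: 2·5 + 3; = 13; G_1 = 13−1 = 12
step 1: 12 = 2·5 + 2; sub 6 for 5: 2·6 + 2; = 14; G_2 = 14−1 = 13
step 2: 13 = 2·6 + 1; sub 7 for 6: 2·7 + 1; = 15; G_3 = 15−1 = 14
step 3: 14 = 2·7; sub 8 for 7: 2·8; = 16; G_4 = 16−1 = 15
step 4: 15 = 8 + 7; sub 9 for 8: 9 + 7; = 16; G_5 = 16−1 = 15
step 5: 15 = 9 + 6; sub 10 for 9: 10 + 6; = 16; G_6 = 16−1 = 15
step 6: 15 = 10 + 5; sub 11 for 10: 11 + 5; = 16; G_7 = 16−1 = 15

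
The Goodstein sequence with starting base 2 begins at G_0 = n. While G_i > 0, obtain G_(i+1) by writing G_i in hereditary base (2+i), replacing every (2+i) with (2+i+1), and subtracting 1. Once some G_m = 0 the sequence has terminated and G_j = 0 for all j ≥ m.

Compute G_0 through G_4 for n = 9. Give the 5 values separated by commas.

i=0: 9 = 2^(2 + 1) + 1 (b=2); 2→3: 3^(3 + 1) + 1 = 82; 82−1 = 81
i=1: 81 = 3^(3 + 1) (b=3); 3→4: 4^(4 + 1) = 1024; 1024−1 = 1023
i=2: 1023 = 3·4^4 + 3·4^3 + 3·4^2 + 3·4 + 3 (b=4); 4→5: 3·5^5 + 3·5^3 + 3·5^2 + 3·5 + 3 = 9843; 9843−1 = 9842
i=3: 9842 = 3·5^5 + 3·5^3 + 3·5^2 + 3·5 + 2 (b=5); 5→6: 3·6^6 + 3·6^3 + 3·6^2 + 3·6 + 2 = 140744; 140744−1 = 140743

9, 81, 1023, 9842, 140743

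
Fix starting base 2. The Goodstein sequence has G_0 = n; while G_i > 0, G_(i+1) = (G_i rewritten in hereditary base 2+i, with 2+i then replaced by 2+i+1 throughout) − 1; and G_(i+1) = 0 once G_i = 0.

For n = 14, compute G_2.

1281

base 2: 14 = 2^(2 + 1) + 2^2 + 2; at 3: 3^(3 + 1) + 3^3 + 3 = 111; next = 110
base 3: 110 = 3^(3 + 1) + 3^3 + 2; at 4: 4^(4 + 1) + 4^4 + 2 = 1282; next = 1281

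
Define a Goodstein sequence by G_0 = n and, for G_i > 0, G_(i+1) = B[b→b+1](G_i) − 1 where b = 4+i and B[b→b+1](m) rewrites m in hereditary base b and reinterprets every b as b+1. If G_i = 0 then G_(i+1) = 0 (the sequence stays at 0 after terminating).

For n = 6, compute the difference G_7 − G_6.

(0) 6|_4 = 4 + 2 ↦ 5 + 2|_5 = 7 ⇒ 6
(1) 6|_5 = 5 + 1 ↦ 6 + 1|_6 = 7 ⇒ 6
(2) 6|_6 = 6 ↦ 7|_7 = 7 ⇒ 6
(3) 6|_7 = 6 ↦ 6|_8 = 6 ⇒ 5
(4) 5|_8 = 5 ↦ 5|_9 = 5 ⇒ 4
(5) 4|_9 = 4 ↦ 4|_10 = 4 ⇒ 3
(6) 3|_10 = 3 ↦ 3|_11 = 3 ⇒ 2

-1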